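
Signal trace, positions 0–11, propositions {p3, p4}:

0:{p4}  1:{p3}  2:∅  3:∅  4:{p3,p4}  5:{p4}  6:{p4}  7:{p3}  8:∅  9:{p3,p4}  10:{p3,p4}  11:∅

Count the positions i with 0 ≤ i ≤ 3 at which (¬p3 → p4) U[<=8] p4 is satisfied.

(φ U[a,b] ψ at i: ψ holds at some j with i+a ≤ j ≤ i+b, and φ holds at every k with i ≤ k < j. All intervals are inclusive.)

Evaluate at each i in [0,3]:
  i=0: ✓ (rhs at j=0)
  i=1: ✗ (lhs fails at k=2 before rhs at j=4)
  i=2: ✗ (lhs fails at k=2 before rhs at j=4)
  i=3: ✗ (lhs fails at k=3 before rhs at j=4)
Positions where it holds: {0} → 1.

1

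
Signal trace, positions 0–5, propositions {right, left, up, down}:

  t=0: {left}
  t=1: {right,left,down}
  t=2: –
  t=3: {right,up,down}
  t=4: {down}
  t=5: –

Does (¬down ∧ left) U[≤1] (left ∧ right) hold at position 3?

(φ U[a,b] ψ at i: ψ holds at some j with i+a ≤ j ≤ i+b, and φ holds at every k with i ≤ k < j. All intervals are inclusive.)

Need some j in [3,4] with (left ∧ right), and (¬down ∧ left) at every k in [3,j-1].
  j=3: (left ∧ right) false.
  j=4: (left ∧ right) false.
No j in the window works → until fails.

False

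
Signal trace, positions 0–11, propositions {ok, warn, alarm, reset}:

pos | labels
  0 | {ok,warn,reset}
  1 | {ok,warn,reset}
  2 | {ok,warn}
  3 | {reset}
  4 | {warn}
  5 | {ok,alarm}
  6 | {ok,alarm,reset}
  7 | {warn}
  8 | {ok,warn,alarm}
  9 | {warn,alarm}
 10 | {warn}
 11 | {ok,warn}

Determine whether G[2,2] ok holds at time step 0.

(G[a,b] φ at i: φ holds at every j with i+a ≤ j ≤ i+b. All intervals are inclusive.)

Holds

Check ok at every j in [2,2]:
  j=2: true
All positions satisfy it → formula holds.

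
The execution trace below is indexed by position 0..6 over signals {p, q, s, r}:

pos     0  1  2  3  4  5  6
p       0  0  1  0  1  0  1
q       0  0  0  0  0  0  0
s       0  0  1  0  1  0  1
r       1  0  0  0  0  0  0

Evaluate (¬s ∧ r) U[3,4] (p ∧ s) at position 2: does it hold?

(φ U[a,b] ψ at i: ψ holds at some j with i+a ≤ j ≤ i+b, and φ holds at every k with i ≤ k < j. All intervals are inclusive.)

False

Need some j in [5,6] with (p ∧ s), and (¬s ∧ r) at every k in [2,j-1].
  j=5: (p ∧ s) false.
  j=6: (p ∧ s) holds, but (¬s ∧ r) fails at k=2 → not this j.
No j in the window works → until fails.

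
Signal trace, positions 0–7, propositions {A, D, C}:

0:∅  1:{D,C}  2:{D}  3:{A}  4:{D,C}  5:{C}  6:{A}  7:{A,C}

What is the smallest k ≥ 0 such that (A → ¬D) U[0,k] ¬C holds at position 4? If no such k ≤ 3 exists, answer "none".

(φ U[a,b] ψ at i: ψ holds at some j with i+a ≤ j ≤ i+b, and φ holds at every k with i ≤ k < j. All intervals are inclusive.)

Need earliest j ≥ 4 with ¬C, and (A → ¬D) at every k in [4,j-1].
  j=4: rhs fails.
  j=5: rhs fails.
  j=6: rhs holds; lhs holds on [4,5]. k = 2.

2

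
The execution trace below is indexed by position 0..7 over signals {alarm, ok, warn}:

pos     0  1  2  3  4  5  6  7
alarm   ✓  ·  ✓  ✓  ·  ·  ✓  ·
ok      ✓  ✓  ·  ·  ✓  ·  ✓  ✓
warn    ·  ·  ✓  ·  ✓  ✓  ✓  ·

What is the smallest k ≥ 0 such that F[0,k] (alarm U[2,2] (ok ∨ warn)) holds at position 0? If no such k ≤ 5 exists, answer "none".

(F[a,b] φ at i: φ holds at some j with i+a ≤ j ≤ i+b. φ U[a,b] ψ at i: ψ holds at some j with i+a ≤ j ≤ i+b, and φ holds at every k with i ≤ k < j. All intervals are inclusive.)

2

Scan j = 0,1,… for (alarm U[2,2] (ok ∨ warn)):
  j=0: fails
  j=1: fails
  j=2: holds
First hit at j=2, so smallest k = 2-0 = 2.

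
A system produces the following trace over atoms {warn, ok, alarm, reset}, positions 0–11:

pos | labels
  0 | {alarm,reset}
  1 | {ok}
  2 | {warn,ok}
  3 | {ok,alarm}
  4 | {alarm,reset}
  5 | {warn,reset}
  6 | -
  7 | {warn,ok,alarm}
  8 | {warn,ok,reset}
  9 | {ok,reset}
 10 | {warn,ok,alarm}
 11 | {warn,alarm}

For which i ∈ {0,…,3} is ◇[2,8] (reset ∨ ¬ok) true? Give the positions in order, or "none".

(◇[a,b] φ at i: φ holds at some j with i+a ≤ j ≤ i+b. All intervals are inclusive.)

0, 1, 2, 3

Evaluate at each i in [0,3]:
  i=0: ✓ (witness j=4)
  i=1: ✓ (witness j=4)
  i=2: ✓ (witness j=4)
  i=3: ✓ (witness j=5)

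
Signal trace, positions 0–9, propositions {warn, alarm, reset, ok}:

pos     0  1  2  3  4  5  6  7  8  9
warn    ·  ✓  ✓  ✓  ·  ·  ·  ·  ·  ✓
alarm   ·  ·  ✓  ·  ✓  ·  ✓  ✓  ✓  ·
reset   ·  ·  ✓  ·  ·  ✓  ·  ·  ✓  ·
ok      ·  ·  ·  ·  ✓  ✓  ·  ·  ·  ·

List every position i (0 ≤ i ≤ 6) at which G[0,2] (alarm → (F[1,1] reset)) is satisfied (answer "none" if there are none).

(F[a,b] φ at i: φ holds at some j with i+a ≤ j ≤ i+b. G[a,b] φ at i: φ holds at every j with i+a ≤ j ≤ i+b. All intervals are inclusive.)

Evaluate at each i in [0,6]:
  i=0: ✗ (fails at j=2)
  i=1: ✗ (fails at j=2)
  i=2: ✗ (fails at j=2)
  i=3: ✓ (all of [3,5])
  i=4: ✗ (fails at j=6)
  i=5: ✗ (fails at j=6)
  i=6: ✗ (fails at j=6)

3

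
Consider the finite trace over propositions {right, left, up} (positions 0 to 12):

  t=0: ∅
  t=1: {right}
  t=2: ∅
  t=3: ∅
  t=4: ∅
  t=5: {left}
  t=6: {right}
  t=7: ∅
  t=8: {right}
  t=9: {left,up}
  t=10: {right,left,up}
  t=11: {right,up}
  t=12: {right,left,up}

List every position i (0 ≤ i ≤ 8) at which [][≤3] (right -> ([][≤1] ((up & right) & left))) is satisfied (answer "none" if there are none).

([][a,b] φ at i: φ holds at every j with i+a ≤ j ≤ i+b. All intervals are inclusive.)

2

Evaluate at each i in [0,8]:
  i=0: ✗ (fails at j=1)
  i=1: ✗ (fails at j=1)
  i=2: ✓ (all of [2,5])
  i=3: ✗ (fails at j=6)
  i=4: ✗ (fails at j=6)
  i=5: ✗ (fails at j=6)
  i=6: ✗ (fails at j=6)
  i=7: ✗ (fails at j=8)
  i=8: ✗ (fails at j=8)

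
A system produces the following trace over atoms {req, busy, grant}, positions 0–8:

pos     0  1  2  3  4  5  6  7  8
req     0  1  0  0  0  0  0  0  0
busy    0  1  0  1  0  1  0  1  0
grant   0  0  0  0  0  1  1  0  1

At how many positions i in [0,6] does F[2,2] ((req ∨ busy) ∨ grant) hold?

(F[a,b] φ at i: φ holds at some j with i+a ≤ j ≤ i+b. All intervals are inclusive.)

Evaluate at each i in [0,6]:
  i=0: ✗ (none in [2,2])
  i=1: ✓ (witness j=3)
  i=2: ✗ (none in [4,4])
  i=3: ✓ (witness j=5)
  i=4: ✓ (witness j=6)
  i=5: ✓ (witness j=7)
  i=6: ✓ (witness j=8)
Positions where it holds: {1, 3, 4, 5, 6} → 5.

5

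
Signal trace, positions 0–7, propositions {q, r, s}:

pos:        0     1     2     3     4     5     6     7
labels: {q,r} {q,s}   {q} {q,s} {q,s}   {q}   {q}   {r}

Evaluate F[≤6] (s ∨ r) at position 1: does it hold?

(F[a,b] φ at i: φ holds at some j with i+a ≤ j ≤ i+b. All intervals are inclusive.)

Check (s ∨ r) at each j in [1,7]:
  j=1: true
  j=2: false
  j=3: true
  j=4: true
  j=5: false
  j=6: false
  j=7: true
Found at j=1 → formula holds.

Holds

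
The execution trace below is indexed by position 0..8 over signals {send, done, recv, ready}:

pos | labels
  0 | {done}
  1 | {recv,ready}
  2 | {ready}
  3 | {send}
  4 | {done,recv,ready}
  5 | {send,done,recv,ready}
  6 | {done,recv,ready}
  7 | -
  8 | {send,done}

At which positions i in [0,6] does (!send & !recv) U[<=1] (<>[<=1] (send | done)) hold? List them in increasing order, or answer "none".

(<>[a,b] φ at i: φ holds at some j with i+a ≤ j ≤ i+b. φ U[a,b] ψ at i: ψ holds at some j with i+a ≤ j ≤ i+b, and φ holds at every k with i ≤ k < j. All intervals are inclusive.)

Evaluate at each i in [0,6]:
  i=0: ✓ (rhs at j=0)
  i=1: ✗ (lhs fails at k=1 before rhs at j=2)
  i=2: ✓ (rhs at j=2)
  i=3: ✓ (rhs at j=3)
  i=4: ✓ (rhs at j=4)
  i=5: ✓ (rhs at j=5)
  i=6: ✓ (rhs at j=6)

0, 2, 3, 4, 5, 6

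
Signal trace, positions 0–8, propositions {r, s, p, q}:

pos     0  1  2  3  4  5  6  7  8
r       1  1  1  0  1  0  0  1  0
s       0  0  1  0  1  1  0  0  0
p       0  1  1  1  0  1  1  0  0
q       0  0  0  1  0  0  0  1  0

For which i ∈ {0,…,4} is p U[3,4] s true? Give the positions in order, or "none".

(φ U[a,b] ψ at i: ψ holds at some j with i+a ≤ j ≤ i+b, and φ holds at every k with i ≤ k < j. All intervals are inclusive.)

1

Evaluate at each i in [0,4]:
  i=0: ✗ (lhs fails at k=0 before rhs at j=4)
  i=1: ✓ (rhs at j=4; lhs holds on [1,3])
  i=2: ✗ (lhs fails at k=4 before rhs at j=5)
  i=3: ✗ (no rhs in [6,7])
  i=4: ✗ (no rhs in [7,8])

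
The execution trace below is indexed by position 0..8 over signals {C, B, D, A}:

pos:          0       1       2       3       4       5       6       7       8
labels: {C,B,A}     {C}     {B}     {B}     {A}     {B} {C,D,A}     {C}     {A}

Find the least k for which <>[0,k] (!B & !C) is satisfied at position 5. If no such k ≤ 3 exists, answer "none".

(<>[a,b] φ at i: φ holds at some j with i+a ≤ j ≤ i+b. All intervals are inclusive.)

3

Scan j = 5,6,… for (!B & !C):
  j=5: fails
  j=6: fails
  j=7: fails
  j=8: holds
First hit at j=8, so smallest k = 8-5 = 3.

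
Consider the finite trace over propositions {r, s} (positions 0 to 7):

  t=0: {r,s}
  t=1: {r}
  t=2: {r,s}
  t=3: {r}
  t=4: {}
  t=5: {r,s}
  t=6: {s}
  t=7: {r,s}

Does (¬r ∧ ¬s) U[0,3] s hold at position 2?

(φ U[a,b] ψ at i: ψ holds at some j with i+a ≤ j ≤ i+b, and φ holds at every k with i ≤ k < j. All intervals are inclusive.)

Need some j in [2,5] with s, and (¬r ∧ ¬s) at every k in [2,j-1].
  j=2: s holds; no prefix to check → satisfied.

True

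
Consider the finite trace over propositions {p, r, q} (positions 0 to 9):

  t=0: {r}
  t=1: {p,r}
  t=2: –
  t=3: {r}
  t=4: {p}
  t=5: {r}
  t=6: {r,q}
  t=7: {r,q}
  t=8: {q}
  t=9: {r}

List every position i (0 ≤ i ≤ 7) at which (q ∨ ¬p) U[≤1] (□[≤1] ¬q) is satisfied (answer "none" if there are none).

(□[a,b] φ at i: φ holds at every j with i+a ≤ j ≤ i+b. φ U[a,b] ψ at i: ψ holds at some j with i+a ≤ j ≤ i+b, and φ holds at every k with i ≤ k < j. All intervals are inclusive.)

Evaluate at each i in [0,7]:
  i=0: ✓ (rhs at j=0)
  i=1: ✓ (rhs at j=1)
  i=2: ✓ (rhs at j=2)
  i=3: ✓ (rhs at j=3)
  i=4: ✓ (rhs at j=4)
  i=5: ✗ (no rhs in [5,6])
  i=6: ✗ (no rhs in [6,7])
  i=7: ✗ (no rhs in [7,8])

0, 1, 2, 3, 4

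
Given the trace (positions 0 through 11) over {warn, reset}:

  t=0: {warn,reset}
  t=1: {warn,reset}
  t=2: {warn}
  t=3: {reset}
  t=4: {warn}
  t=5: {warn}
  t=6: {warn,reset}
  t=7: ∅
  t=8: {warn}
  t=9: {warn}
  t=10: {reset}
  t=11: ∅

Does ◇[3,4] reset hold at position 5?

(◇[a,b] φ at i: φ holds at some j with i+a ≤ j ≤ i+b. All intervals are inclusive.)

Check reset at each j in [8,9]:
  j=8: false
  j=9: false
No position in the window satisfies it → formula fails.

False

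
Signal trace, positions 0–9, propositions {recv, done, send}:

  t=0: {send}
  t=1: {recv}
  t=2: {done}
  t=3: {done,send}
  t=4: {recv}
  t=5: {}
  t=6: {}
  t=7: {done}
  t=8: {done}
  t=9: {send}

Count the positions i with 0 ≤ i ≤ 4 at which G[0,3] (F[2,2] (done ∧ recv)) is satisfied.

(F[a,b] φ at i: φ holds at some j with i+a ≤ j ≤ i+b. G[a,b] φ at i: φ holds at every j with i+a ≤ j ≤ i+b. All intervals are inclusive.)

0

Evaluate at each i in [0,4]:
  i=0: ✗ (fails at j=0)
  i=1: ✗ (fails at j=1)
  i=2: ✗ (fails at j=2)
  i=3: ✗ (fails at j=3)
  i=4: ✗ (fails at j=4)
Positions where it holds: {} → 0.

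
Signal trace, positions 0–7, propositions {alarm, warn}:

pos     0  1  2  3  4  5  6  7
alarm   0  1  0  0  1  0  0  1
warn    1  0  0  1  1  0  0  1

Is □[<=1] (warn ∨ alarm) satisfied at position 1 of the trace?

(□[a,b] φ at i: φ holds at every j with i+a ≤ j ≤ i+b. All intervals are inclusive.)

Does not hold

Check (warn ∨ alarm) at every j in [1,2]:
  j=1: true
  j=2: false
Fails at j=2 → formula fails.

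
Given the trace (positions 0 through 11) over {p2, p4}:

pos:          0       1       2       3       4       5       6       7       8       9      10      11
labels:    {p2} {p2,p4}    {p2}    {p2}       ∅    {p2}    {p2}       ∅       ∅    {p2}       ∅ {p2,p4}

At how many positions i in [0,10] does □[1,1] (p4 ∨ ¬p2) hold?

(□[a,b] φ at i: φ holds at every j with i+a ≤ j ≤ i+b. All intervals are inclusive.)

Evaluate at each i in [0,10]:
  i=0: ✓ (all of [1,1])
  i=1: ✗ (fails at j=2)
  i=2: ✗ (fails at j=3)
  i=3: ✓ (all of [4,4])
  i=4: ✗ (fails at j=5)
  i=5: ✗ (fails at j=6)
  i=6: ✓ (all of [7,7])
  i=7: ✓ (all of [8,8])
  i=8: ✗ (fails at j=9)
  i=9: ✓ (all of [10,10])
  i=10: ✓ (all of [11,11])
Positions where it holds: {0, 3, 6, 7, 9, 10} → 6.

6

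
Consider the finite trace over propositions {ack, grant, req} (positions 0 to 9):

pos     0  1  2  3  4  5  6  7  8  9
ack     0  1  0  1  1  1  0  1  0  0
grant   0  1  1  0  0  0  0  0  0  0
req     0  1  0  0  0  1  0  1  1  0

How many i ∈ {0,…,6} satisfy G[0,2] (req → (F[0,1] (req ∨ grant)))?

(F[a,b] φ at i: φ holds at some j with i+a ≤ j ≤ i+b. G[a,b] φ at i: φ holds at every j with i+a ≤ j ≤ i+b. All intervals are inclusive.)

Evaluate at each i in [0,6]:
  i=0: ✓ (all of [0,2])
  i=1: ✓ (all of [1,3])
  i=2: ✓ (all of [2,4])
  i=3: ✓ (all of [3,5])
  i=4: ✓ (all of [4,6])
  i=5: ✓ (all of [5,7])
  i=6: ✓ (all of [6,8])
Positions where it holds: {0, 1, 2, 3, 4, 5, 6} → 7.

7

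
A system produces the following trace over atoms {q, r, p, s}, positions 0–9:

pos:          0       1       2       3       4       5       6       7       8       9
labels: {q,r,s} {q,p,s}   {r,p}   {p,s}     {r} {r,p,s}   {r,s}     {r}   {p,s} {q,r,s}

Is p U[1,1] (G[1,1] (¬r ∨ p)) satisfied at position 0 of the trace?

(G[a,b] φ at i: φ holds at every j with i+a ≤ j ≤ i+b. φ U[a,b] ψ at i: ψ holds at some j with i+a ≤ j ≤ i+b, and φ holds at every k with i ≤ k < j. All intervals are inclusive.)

Does not hold

Need some j in [1,1] with G[1,1] (¬r ∨ p), and p at every k in [0,j-1].
  j=1: G[1,1] (¬r ∨ p) holds, but p fails at k=0 → not this j.
No j in the window works → until fails.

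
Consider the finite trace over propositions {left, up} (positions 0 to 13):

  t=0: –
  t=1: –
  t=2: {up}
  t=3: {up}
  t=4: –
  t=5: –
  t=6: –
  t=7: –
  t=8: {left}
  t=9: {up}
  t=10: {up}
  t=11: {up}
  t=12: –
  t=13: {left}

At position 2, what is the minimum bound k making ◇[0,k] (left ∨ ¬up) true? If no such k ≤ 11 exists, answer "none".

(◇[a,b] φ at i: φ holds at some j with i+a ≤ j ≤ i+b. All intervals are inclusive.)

2

Scan j = 2,3,… for (left ∨ ¬up):
  j=2: fails
  j=3: fails
  j=4: holds
First hit at j=4, so smallest k = 4-2 = 2.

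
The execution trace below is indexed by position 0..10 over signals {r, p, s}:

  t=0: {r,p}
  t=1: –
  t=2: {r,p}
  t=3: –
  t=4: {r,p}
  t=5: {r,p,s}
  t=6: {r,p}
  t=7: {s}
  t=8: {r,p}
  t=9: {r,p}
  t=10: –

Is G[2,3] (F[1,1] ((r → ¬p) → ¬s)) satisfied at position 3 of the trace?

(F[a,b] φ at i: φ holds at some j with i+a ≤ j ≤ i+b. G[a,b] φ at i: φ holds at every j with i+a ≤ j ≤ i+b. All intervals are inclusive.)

No

Check F[1,1] ((r → ¬p) → ¬s) at every j in [5,6]:
  j=5: holds (witness at 6)
  j=6: fails (none in [7,7])
Fails at j=6 → formula fails.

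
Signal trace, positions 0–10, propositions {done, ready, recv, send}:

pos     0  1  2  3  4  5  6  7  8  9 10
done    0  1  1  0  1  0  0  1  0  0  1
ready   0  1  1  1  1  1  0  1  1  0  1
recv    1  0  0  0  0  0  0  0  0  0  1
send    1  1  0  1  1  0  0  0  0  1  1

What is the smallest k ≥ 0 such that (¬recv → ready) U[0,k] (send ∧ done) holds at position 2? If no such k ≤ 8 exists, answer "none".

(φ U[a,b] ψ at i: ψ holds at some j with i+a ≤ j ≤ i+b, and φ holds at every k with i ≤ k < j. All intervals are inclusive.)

Need earliest j ≥ 2 with (send ∧ done), and (¬recv → ready) at every k in [2,j-1].
  j=2: rhs fails.
  j=3: rhs fails.
  j=4: rhs holds; lhs holds on [2,3]. k = 2.

2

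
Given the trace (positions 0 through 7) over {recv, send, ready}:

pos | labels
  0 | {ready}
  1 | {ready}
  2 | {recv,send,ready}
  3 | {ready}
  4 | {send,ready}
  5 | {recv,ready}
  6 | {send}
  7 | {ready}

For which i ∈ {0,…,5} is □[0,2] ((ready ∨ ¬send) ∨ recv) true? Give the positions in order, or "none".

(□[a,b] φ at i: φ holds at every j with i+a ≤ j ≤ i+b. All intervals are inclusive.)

0, 1, 2, 3

Evaluate at each i in [0,5]:
  i=0: ✓ (all of [0,2])
  i=1: ✓ (all of [1,3])
  i=2: ✓ (all of [2,4])
  i=3: ✓ (all of [3,5])
  i=4: ✗ (fails at j=6)
  i=5: ✗ (fails at j=6)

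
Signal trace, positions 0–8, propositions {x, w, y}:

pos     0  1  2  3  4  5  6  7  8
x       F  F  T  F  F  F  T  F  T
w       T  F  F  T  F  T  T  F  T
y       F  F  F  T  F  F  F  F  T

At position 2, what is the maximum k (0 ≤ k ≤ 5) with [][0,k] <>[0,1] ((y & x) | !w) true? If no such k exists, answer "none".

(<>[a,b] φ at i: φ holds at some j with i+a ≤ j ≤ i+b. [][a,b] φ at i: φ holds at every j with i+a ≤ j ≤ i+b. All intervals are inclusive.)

2

<>[0,1] ((y & x) | !w) must hold from j=2 onward; find where it first fails.
  j=2: holds
  j=3: holds
  j=4: holds
  j=5: fails
Holds on [2,4], so largest k = 2.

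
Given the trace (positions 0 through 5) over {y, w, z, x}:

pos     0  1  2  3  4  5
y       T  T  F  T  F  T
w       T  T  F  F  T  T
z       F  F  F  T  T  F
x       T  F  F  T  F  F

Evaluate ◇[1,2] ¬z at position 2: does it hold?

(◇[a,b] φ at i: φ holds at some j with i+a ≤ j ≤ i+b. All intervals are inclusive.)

Check ¬z at each j in [3,4]:
  j=3: false
  j=4: false
No position in the window satisfies it → formula fails.

No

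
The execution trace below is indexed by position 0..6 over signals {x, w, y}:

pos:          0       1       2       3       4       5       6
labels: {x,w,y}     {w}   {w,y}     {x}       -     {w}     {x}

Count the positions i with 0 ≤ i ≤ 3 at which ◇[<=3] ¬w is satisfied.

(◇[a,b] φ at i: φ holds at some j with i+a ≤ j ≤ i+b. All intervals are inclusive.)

Evaluate at each i in [0,3]:
  i=0: ✓ (witness j=3)
  i=1: ✓ (witness j=3)
  i=2: ✓ (witness j=3)
  i=3: ✓ (witness j=3)
Positions where it holds: {0, 1, 2, 3} → 4.

4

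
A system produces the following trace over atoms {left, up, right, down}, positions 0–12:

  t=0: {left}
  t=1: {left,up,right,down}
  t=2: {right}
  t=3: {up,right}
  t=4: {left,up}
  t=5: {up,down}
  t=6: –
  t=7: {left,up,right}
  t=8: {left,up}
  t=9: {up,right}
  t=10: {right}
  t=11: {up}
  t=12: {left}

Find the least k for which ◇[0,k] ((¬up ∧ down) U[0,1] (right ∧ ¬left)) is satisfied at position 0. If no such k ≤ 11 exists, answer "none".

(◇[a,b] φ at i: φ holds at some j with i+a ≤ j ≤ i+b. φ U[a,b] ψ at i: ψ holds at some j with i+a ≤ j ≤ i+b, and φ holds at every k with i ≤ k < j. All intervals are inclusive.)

2

Scan j = 0,1,… for ((¬up ∧ down) U[0,1] (right ∧ ¬left)):
  j=0: fails
  j=1: fails
  j=2: holds
First hit at j=2, so smallest k = 2-0 = 2.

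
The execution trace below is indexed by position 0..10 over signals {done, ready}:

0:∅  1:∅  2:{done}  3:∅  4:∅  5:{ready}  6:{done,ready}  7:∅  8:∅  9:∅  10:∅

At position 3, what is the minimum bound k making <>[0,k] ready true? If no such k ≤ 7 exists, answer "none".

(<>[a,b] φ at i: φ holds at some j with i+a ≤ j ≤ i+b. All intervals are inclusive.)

2

Scan j = 3,4,… for ready:
  j=3: fails
  j=4: fails
  j=5: holds
First hit at j=5, so smallest k = 5-3 = 2.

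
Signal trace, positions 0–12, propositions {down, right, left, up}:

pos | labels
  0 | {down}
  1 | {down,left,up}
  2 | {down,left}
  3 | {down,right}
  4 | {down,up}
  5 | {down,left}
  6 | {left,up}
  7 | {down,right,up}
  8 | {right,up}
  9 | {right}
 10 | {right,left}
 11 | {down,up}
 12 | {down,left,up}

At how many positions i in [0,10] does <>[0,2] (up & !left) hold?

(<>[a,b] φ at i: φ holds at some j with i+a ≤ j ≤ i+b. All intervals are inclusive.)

9

Evaluate at each i in [0,10]:
  i=0: ✗ (none in [0,2])
  i=1: ✗ (none in [1,3])
  i=2: ✓ (witness j=4)
  i=3: ✓ (witness j=4)
  i=4: ✓ (witness j=4)
  i=5: ✓ (witness j=7)
  i=6: ✓ (witness j=7)
  i=7: ✓ (witness j=7)
  i=8: ✓ (witness j=8)
  i=9: ✓ (witness j=11)
  i=10: ✓ (witness j=11)
Positions where it holds: {2, 3, 4, 5, 6, 7, 8, 9, 10} → 9.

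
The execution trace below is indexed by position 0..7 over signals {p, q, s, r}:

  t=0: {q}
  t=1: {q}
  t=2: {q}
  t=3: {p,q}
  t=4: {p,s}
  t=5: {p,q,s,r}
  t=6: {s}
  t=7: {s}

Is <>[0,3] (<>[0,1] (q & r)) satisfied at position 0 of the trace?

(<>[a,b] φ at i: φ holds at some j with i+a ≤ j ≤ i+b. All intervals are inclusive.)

Check <>[0,1] (q & r) at each j in [0,3]:
  j=0: fails (none in [0,1])
  j=1: fails (none in [1,2])
  j=2: fails (none in [2,3])
  j=3: fails (none in [3,4])
No position in the window satisfies it → formula fails.

No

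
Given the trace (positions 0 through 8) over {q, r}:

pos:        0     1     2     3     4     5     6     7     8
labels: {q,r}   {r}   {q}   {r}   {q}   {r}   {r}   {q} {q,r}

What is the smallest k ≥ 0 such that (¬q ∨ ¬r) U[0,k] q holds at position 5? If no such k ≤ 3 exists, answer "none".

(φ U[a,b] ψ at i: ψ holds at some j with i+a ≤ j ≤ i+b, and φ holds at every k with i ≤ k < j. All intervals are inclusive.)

Need earliest j ≥ 5 with q, and (¬q ∨ ¬r) at every k in [5,j-1].
  j=5: rhs fails.
  j=6: rhs fails.
  j=7: rhs holds; lhs holds on [5,6]. k = 2.

2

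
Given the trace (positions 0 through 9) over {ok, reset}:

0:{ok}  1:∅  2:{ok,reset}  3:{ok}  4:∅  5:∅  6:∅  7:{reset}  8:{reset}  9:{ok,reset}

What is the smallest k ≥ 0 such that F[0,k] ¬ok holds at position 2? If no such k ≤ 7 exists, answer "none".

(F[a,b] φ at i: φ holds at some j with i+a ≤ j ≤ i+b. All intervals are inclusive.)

Scan j = 2,3,… for ¬ok:
  j=2: fails
  j=3: fails
  j=4: holds
First hit at j=4, so smallest k = 4-2 = 2.

2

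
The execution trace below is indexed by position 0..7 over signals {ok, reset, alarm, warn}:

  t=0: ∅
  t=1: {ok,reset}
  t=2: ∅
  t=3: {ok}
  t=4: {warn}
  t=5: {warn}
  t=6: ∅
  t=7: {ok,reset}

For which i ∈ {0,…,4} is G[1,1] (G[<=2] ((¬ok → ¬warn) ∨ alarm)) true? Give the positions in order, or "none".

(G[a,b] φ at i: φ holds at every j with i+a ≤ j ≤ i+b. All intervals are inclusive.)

Evaluate at each i in [0,4]:
  i=0: ✓ (all of [1,1])
  i=1: ✗ (fails at j=2)
  i=2: ✗ (fails at j=3)
  i=3: ✗ (fails at j=4)
  i=4: ✗ (fails at j=5)

0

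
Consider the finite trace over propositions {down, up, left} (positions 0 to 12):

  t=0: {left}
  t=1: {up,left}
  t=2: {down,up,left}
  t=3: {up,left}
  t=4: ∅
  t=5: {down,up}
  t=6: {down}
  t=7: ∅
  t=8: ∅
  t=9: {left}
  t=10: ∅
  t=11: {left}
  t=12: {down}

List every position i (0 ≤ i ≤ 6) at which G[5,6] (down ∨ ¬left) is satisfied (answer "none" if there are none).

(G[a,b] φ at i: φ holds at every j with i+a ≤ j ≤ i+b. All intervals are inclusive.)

Evaluate at each i in [0,6]:
  i=0: ✓ (all of [5,6])
  i=1: ✓ (all of [6,7])
  i=2: ✓ (all of [7,8])
  i=3: ✗ (fails at j=9)
  i=4: ✗ (fails at j=9)
  i=5: ✗ (fails at j=11)
  i=6: ✗ (fails at j=11)

0, 1, 2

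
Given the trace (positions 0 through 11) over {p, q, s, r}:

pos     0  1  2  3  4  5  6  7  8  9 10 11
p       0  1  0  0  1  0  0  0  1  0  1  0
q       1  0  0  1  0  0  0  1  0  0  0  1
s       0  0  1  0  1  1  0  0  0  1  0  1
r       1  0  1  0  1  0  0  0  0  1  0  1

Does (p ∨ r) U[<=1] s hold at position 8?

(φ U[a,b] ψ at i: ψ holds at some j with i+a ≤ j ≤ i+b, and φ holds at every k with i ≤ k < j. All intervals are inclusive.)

Yes

Need some j in [8,9] with s, and (p ∨ r) at every k in [8,j-1].
  j=8: s false.
  j=9: s holds; (p ∨ r) holds at every k in [8,8] → satisfied.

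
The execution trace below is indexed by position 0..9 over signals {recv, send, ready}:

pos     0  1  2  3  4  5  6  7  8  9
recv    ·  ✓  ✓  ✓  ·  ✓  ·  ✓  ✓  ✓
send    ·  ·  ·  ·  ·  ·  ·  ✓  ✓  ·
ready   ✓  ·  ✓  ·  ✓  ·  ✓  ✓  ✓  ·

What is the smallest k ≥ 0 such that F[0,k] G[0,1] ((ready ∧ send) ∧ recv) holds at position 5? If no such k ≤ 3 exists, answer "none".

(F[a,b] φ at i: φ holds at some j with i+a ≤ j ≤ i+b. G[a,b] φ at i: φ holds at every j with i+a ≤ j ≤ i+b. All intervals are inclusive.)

Scan j = 5,6,… for G[0,1] ((ready ∧ send) ∧ recv):
  j=5: fails
  j=6: fails
  j=7: holds
First hit at j=7, so smallest k = 7-5 = 2.

2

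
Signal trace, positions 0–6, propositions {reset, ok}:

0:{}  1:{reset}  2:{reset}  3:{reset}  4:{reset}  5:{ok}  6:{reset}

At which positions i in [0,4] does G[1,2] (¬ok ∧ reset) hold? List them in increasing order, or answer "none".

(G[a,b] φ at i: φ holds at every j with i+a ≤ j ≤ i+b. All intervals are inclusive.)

0, 1, 2

Evaluate at each i in [0,4]:
  i=0: ✓ (all of [1,2])
  i=1: ✓ (all of [2,3])
  i=2: ✓ (all of [3,4])
  i=3: ✗ (fails at j=5)
  i=4: ✗ (fails at j=5)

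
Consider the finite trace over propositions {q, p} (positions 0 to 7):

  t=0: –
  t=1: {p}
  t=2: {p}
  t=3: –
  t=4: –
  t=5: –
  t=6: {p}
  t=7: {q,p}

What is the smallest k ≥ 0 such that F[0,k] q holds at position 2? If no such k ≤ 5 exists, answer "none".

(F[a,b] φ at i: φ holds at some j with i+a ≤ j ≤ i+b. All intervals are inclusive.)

Scan j = 2,3,… for q:
  j=2: fails
  j=3: fails
  j=4: fails
  j=5: fails
  j=6: fails
  j=7: holds
First hit at j=7, so smallest k = 7-2 = 5.

5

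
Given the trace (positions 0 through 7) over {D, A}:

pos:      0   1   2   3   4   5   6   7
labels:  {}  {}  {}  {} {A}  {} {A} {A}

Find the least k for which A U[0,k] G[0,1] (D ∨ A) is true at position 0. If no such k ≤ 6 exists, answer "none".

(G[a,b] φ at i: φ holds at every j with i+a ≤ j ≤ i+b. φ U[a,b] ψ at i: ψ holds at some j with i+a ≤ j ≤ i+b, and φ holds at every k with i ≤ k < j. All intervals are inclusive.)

none

Need earliest j ≥ 0 with G[0,1] (D ∨ A), and A at every k in [0,j-1].
  j=0: rhs fails.
  j=1: rhs fails.
  j=2: rhs fails.
  j=3: rhs fails.
  j=4: rhs fails.
  j=5: rhs fails.
  j=6: rhs holds but lhs fails at k=0.
No witness within the range → none.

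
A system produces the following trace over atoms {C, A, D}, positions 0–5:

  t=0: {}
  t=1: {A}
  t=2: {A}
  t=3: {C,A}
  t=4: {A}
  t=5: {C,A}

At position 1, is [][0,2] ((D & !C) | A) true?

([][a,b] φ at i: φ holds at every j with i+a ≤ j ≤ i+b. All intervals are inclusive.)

Check ((D & !C) | A) at every j in [1,3]:
  j=1: true
  j=2: true
  j=3: true
All positions satisfy it → formula holds.

True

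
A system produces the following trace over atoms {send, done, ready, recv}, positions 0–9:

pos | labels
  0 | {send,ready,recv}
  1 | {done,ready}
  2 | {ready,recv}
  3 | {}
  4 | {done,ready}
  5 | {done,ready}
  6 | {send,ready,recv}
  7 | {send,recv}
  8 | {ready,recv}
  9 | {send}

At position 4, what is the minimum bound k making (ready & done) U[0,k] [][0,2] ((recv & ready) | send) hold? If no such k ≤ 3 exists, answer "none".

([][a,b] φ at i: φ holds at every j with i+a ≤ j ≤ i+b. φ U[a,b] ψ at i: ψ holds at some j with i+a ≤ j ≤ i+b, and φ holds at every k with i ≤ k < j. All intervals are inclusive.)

Need earliest j ≥ 4 with [][0,2] ((recv & ready) | send), and (ready & done) at every k in [4,j-1].
  j=4: rhs fails.
  j=5: rhs fails.
  j=6: rhs holds; lhs holds on [4,5]. k = 2.

2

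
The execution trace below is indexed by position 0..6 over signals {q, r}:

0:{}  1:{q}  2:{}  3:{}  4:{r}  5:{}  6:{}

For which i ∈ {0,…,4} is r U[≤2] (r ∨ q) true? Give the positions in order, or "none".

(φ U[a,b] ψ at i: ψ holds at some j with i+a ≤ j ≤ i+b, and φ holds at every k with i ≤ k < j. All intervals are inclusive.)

Evaluate at each i in [0,4]:
  i=0: ✗ (lhs fails at k=0 before rhs at j=1)
  i=1: ✓ (rhs at j=1)
  i=2: ✗ (lhs fails at k=2 before rhs at j=4)
  i=3: ✗ (lhs fails at k=3 before rhs at j=4)
  i=4: ✓ (rhs at j=4)

1, 4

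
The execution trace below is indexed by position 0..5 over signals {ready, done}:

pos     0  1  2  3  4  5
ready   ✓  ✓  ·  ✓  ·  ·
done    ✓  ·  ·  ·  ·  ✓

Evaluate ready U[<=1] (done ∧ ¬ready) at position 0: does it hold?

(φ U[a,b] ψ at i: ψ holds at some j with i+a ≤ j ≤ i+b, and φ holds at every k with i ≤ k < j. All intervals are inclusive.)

False

Need some j in [0,1] with (done ∧ ¬ready), and ready at every k in [0,j-1].
  j=0: (done ∧ ¬ready) false.
  j=1: (done ∧ ¬ready) false.
No j in the window works → until fails.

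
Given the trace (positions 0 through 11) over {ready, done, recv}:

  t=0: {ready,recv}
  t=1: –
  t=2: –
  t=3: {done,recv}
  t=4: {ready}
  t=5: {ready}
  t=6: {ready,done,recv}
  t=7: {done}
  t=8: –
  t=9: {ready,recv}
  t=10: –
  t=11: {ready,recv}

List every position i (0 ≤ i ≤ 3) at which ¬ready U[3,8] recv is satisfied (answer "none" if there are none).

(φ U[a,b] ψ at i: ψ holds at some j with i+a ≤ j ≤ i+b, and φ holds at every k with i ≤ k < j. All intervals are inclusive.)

Evaluate at each i in [0,3]:
  i=0: ✗ (lhs fails at k=0 before rhs at j=3)
  i=1: ✗ (lhs fails at k=4 before rhs at j=6)
  i=2: ✗ (lhs fails at k=4 before rhs at j=6)
  i=3: ✗ (lhs fails at k=4 before rhs at j=6)

none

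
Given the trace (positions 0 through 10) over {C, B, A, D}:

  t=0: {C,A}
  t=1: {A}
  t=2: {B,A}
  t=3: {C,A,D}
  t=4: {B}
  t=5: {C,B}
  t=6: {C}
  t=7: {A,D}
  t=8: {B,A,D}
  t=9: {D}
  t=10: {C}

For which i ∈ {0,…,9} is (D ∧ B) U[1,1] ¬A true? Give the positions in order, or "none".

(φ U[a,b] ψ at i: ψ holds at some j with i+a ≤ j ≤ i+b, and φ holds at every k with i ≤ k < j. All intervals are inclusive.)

8

Evaluate at each i in [0,9]:
  i=0: ✗ (no rhs in [1,1])
  i=1: ✗ (no rhs in [2,2])
  i=2: ✗ (no rhs in [3,3])
  i=3: ✗ (lhs fails at k=3 before rhs at j=4)
  i=4: ✗ (lhs fails at k=4 before rhs at j=5)
  i=5: ✗ (lhs fails at k=5 before rhs at j=6)
  i=6: ✗ (no rhs in [7,7])
  i=7: ✗ (no rhs in [8,8])
  i=8: ✓ (rhs at j=9; lhs holds on [8,8])
  i=9: ✗ (lhs fails at k=9 before rhs at j=10)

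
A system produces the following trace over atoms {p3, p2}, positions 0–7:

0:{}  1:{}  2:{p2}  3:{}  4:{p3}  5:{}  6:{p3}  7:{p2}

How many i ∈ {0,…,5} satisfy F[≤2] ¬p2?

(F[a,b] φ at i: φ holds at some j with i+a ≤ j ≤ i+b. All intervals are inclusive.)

Evaluate at each i in [0,5]:
  i=0: ✓ (witness j=0)
  i=1: ✓ (witness j=1)
  i=2: ✓ (witness j=3)
  i=3: ✓ (witness j=3)
  i=4: ✓ (witness j=4)
  i=5: ✓ (witness j=5)
Positions where it holds: {0, 1, 2, 3, 4, 5} → 6.

6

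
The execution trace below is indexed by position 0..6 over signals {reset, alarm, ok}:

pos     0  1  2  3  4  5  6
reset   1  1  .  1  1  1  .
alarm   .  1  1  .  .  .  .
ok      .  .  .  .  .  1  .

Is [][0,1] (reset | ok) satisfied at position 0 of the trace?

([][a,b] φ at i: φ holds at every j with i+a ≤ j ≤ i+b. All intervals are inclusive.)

Check (reset | ok) at every j in [0,1]:
  j=0: true
  j=1: true
All positions satisfy it → formula holds.

Yes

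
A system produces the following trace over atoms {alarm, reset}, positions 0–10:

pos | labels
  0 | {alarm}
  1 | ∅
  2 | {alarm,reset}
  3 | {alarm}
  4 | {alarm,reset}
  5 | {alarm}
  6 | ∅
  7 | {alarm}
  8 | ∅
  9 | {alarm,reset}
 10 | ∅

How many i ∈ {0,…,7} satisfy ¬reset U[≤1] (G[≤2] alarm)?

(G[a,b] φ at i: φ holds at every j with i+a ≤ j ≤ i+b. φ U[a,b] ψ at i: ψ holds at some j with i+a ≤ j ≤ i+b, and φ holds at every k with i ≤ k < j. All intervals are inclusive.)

3

Evaluate at each i in [0,7]:
  i=0: ✗ (no rhs in [0,1])
  i=1: ✓ (rhs at j=2; lhs holds on [1,1])
  i=2: ✓ (rhs at j=2)
  i=3: ✓ (rhs at j=3)
  i=4: ✗ (no rhs in [4,5])
  i=5: ✗ (no rhs in [5,6])
  i=6: ✗ (no rhs in [6,7])
  i=7: ✗ (no rhs in [7,8])
Positions where it holds: {1, 2, 3} → 3.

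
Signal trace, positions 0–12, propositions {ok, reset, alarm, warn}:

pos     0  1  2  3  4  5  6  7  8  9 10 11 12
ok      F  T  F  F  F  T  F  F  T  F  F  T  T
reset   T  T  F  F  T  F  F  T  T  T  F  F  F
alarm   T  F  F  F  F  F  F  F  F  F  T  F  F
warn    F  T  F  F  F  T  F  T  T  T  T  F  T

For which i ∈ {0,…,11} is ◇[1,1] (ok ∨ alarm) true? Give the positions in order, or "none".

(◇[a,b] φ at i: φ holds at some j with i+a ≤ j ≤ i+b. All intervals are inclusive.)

Evaluate at each i in [0,11]:
  i=0: ✓ (witness j=1)
  i=1: ✗ (none in [2,2])
  i=2: ✗ (none in [3,3])
  i=3: ✗ (none in [4,4])
  i=4: ✓ (witness j=5)
  i=5: ✗ (none in [6,6])
  i=6: ✗ (none in [7,7])
  i=7: ✓ (witness j=8)
  i=8: ✗ (none in [9,9])
  i=9: ✓ (witness j=10)
  i=10: ✓ (witness j=11)
  i=11: ✓ (witness j=12)

0, 4, 7, 9, 10, 11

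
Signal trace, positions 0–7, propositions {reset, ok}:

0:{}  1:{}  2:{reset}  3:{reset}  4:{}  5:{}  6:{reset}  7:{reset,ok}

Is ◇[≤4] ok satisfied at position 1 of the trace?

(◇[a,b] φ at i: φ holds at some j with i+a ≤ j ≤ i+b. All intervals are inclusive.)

No

Check ok at each j in [1,5]:
  j=1: false
  j=2: false
  j=3: false
  j=4: false
  j=5: false
No position in the window satisfies it → formula fails.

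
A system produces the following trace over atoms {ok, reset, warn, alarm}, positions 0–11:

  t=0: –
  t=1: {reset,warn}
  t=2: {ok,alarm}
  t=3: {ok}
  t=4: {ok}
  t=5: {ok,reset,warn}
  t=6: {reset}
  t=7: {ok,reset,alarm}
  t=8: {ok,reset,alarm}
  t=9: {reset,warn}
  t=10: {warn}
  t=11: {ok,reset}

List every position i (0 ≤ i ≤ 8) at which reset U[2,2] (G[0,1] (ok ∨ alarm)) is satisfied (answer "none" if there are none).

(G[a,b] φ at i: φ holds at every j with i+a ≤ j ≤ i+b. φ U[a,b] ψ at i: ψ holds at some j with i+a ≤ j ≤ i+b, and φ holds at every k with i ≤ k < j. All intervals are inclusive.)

Evaluate at each i in [0,8]:
  i=0: ✗ (lhs fails at k=0 before rhs at j=2)
  i=1: ✗ (lhs fails at k=2 before rhs at j=3)
  i=2: ✗ (lhs fails at k=2 before rhs at j=4)
  i=3: ✗ (no rhs in [5,5])
  i=4: ✗ (no rhs in [6,6])
  i=5: ✓ (rhs at j=7; lhs holds on [5,6])
  i=6: ✗ (no rhs in [8,8])
  i=7: ✗ (no rhs in [9,9])
  i=8: ✗ (no rhs in [10,10])

5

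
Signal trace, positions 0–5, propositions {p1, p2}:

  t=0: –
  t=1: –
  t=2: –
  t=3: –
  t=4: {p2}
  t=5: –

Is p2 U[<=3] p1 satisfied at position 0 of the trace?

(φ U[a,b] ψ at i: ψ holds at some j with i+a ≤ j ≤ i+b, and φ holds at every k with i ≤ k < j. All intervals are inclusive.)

False

Need some j in [0,3] with p1, and p2 at every k in [0,j-1].
  j=0: p1 false.
  j=1: p1 false.
  j=2: p1 false.
  j=3: p1 false.
No j in the window works → until fails.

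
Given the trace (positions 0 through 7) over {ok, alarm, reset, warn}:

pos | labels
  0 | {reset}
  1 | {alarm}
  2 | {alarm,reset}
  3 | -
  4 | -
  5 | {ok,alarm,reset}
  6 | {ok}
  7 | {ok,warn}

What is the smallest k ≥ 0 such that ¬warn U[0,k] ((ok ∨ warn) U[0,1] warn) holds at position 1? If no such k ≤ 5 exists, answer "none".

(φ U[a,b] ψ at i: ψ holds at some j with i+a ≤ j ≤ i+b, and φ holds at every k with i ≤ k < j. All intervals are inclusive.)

5

Need earliest j ≥ 1 with ((ok ∨ warn) U[0,1] warn), and ¬warn at every k in [1,j-1].
  j=1: rhs fails.
  j=2: rhs fails.
  j=3: rhs fails.
  j=4: rhs fails.
  j=5: rhs fails.
  j=6: rhs holds; lhs holds on [1,5]. k = 5.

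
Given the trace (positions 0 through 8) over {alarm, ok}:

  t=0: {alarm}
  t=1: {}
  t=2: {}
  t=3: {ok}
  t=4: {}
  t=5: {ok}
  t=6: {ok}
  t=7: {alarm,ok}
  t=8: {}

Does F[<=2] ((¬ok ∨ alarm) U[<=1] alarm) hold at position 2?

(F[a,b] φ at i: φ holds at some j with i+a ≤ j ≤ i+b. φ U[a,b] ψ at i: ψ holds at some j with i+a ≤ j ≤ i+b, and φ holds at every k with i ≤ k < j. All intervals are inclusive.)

Does not hold

Check ((¬ok ∨ alarm) U[<=1] alarm) at each j in [2,4]:
  j=2: fails
  j=3: fails
  j=4: fails
No position in the window satisfies it → formula fails.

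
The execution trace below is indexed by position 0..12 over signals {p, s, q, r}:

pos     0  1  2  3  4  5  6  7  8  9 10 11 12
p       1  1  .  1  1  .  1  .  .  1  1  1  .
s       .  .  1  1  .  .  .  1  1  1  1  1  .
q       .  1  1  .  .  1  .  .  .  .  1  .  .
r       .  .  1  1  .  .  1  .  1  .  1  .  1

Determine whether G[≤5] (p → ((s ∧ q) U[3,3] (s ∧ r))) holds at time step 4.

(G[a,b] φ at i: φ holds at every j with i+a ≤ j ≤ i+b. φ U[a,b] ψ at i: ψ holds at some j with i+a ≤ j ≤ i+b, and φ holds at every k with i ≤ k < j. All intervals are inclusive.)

No

Check (p → ((s ∧ q) U[3,3] (s ∧ r))) at every j in [4,9]:
  j=4: antecedent true; consequent fails → ✗
  j=5: antecedent false → ✓
  j=6: antecedent true; consequent fails → ✗
  j=7: antecedent false → ✓
  j=8: antecedent false → ✓
  j=9: antecedent true; consequent fails → ✗
Fails at j=4 → formula fails.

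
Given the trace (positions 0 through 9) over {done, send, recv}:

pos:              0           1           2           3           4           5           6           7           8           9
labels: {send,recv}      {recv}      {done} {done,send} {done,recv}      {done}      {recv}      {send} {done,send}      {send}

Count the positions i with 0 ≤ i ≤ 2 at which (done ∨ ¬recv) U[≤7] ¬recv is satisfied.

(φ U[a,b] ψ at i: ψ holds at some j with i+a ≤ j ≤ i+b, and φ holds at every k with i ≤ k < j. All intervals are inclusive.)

Evaluate at each i in [0,2]:
  i=0: ✗ (lhs fails at k=0 before rhs at j=2)
  i=1: ✗ (lhs fails at k=1 before rhs at j=2)
  i=2: ✓ (rhs at j=2)
Positions where it holds: {2} → 1.

1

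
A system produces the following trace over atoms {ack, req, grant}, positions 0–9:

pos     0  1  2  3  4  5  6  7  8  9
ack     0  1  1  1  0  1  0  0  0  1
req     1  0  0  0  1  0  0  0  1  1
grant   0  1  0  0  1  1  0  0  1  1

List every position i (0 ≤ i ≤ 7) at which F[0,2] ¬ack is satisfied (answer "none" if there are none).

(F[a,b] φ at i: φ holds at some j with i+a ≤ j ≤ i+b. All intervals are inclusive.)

Evaluate at each i in [0,7]:
  i=0: ✓ (witness j=0)
  i=1: ✗ (none in [1,3])
  i=2: ✓ (witness j=4)
  i=3: ✓ (witness j=4)
  i=4: ✓ (witness j=4)
  i=5: ✓ (witness j=6)
  i=6: ✓ (witness j=6)
  i=7: ✓ (witness j=7)

0, 2, 3, 4, 5, 6, 7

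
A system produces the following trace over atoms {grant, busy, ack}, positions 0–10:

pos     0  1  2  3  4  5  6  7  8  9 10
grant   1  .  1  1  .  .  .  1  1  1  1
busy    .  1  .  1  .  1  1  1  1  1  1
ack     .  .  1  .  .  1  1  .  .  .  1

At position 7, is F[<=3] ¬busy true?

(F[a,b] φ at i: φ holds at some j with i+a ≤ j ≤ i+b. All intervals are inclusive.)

No

Check ¬busy at each j in [7,10]:
  j=7: false
  j=8: false
  j=9: false
  j=10: false
No position in the window satisfies it → formula fails.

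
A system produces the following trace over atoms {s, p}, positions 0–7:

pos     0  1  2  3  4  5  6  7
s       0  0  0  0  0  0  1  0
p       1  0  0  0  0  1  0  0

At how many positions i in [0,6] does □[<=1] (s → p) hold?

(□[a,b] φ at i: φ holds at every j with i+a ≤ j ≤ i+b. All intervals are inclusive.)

Evaluate at each i in [0,6]:
  i=0: ✓ (all of [0,1])
  i=1: ✓ (all of [1,2])
  i=2: ✓ (all of [2,3])
  i=3: ✓ (all of [3,4])
  i=4: ✓ (all of [4,5])
  i=5: ✗ (fails at j=6)
  i=6: ✗ (fails at j=6)
Positions where it holds: {0, 1, 2, 3, 4} → 5.

5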